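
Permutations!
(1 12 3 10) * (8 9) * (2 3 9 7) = [0, 12, 3, 10, 4, 5, 6, 2, 7, 8, 1, 11, 9] = (1 12 9 8 7 2 3 10)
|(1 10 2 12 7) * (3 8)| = |(1 10 2 12 7)(3 8)| = 10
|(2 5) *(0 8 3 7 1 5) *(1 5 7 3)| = |(0 8 1 7 5 2)| = 6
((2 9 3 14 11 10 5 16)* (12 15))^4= [0, 1, 11, 5, 4, 3, 6, 7, 8, 10, 9, 2, 12, 13, 16, 15, 14]= (2 11)(3 5)(9 10)(14 16)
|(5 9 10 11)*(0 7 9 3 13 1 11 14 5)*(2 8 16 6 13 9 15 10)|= 15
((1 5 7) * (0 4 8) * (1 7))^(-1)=(0 8 4)(1 5)=[8, 5, 2, 3, 0, 1, 6, 7, 4]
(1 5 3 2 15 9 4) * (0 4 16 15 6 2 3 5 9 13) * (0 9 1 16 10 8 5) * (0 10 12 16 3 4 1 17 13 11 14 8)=(0 1 17 13 9 12 16 15 11 14 8 5 10)(2 6)(3 4)=[1, 17, 6, 4, 3, 10, 2, 7, 5, 12, 0, 14, 16, 9, 8, 11, 15, 13]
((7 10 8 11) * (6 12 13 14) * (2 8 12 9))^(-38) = [0, 1, 11, 3, 4, 5, 2, 12, 7, 8, 13, 10, 14, 6, 9] = (2 11 10 13 6)(7 12 14 9 8)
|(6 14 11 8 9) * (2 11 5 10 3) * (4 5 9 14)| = |(2 11 8 14 9 6 4 5 10 3)| = 10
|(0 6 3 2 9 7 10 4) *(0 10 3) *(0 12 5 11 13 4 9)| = |(0 6 12 5 11 13 4 10 9 7 3 2)| = 12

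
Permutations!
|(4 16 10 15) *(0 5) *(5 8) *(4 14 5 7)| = |(0 8 7 4 16 10 15 14 5)| = 9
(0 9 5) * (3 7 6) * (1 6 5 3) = (0 9 3 7 5)(1 6) = [9, 6, 2, 7, 4, 0, 1, 5, 8, 3]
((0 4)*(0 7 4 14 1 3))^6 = (0 1)(3 14) = [1, 0, 2, 14, 4, 5, 6, 7, 8, 9, 10, 11, 12, 13, 3]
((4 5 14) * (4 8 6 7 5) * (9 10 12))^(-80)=(14)(9 10 12)=[0, 1, 2, 3, 4, 5, 6, 7, 8, 10, 12, 11, 9, 13, 14]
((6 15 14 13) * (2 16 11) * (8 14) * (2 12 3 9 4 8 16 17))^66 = [0, 1, 2, 3, 4, 5, 6, 7, 8, 9, 10, 11, 12, 13, 14, 15, 16, 17] = (17)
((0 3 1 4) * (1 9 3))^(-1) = [4, 0, 2, 9, 1, 5, 6, 7, 8, 3] = (0 4 1)(3 9)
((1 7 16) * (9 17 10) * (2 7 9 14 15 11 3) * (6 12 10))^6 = [0, 14, 6, 17, 4, 5, 3, 12, 8, 15, 7, 9, 2, 13, 16, 1, 10, 11] = (1 14 16 10 7 12 2 6 3 17 11 9 15)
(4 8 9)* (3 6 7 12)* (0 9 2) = (0 9 4 8 2)(3 6 7 12) = [9, 1, 0, 6, 8, 5, 7, 12, 2, 4, 10, 11, 3]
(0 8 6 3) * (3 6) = (0 8 3) = [8, 1, 2, 0, 4, 5, 6, 7, 3]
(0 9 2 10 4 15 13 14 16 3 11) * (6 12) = (0 9 2 10 4 15 13 14 16 3 11)(6 12) = [9, 1, 10, 11, 15, 5, 12, 7, 8, 2, 4, 0, 6, 14, 16, 13, 3]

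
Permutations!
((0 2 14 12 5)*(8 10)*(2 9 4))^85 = (0 9 4 2 14 12 5)(8 10) = [9, 1, 14, 3, 2, 0, 6, 7, 10, 4, 8, 11, 5, 13, 12]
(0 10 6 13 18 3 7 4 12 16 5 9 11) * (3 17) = (0 10 6 13 18 17 3 7 4 12 16 5 9 11) = [10, 1, 2, 7, 12, 9, 13, 4, 8, 11, 6, 0, 16, 18, 14, 15, 5, 3, 17]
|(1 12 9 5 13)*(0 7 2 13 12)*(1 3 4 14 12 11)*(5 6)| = 13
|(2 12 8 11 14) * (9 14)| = 6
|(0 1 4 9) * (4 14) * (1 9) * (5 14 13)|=10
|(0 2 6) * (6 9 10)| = 5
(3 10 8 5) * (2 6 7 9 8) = [0, 1, 6, 10, 4, 3, 7, 9, 5, 8, 2] = (2 6 7 9 8 5 3 10)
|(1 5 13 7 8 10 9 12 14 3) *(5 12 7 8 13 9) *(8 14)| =|(1 12 8 10 5 9 7 13 14 3)| =10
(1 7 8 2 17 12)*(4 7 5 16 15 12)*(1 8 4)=(1 5 16 15 12 8 2 17)(4 7)=[0, 5, 17, 3, 7, 16, 6, 4, 2, 9, 10, 11, 8, 13, 14, 12, 15, 1]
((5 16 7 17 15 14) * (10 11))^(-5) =(5 16 7 17 15 14)(10 11) =[0, 1, 2, 3, 4, 16, 6, 17, 8, 9, 11, 10, 12, 13, 5, 14, 7, 15]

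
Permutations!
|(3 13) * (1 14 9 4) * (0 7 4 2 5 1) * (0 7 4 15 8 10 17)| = |(0 4 7 15 8 10 17)(1 14 9 2 5)(3 13)| = 70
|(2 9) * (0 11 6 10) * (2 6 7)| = |(0 11 7 2 9 6 10)| = 7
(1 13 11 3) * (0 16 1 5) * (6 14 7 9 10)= (0 16 1 13 11 3 5)(6 14 7 9 10)= [16, 13, 2, 5, 4, 0, 14, 9, 8, 10, 6, 3, 12, 11, 7, 15, 1]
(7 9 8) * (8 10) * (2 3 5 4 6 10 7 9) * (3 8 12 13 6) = (2 8 9 7)(3 5 4)(6 10 12 13) = [0, 1, 8, 5, 3, 4, 10, 2, 9, 7, 12, 11, 13, 6]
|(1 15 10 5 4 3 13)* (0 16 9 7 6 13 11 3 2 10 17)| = |(0 16 9 7 6 13 1 15 17)(2 10 5 4)(3 11)| = 36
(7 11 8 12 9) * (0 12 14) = [12, 1, 2, 3, 4, 5, 6, 11, 14, 7, 10, 8, 9, 13, 0] = (0 12 9 7 11 8 14)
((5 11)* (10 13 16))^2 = (10 16 13) = [0, 1, 2, 3, 4, 5, 6, 7, 8, 9, 16, 11, 12, 10, 14, 15, 13]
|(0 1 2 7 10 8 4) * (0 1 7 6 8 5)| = |(0 7 10 5)(1 2 6 8 4)| = 20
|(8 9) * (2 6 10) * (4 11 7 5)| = 12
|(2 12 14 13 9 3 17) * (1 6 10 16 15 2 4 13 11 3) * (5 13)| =15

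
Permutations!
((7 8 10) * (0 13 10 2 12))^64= (0 13 10 7 8 2 12)= [13, 1, 12, 3, 4, 5, 6, 8, 2, 9, 7, 11, 0, 10]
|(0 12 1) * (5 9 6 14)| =12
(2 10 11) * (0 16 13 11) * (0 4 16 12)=(0 12)(2 10 4 16 13 11)=[12, 1, 10, 3, 16, 5, 6, 7, 8, 9, 4, 2, 0, 11, 14, 15, 13]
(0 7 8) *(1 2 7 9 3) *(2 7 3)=(0 9 2 3 1 7 8)=[9, 7, 3, 1, 4, 5, 6, 8, 0, 2]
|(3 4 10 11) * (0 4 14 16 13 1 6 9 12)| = |(0 4 10 11 3 14 16 13 1 6 9 12)| = 12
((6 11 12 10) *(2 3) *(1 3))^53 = (1 2 3)(6 11 12 10) = [0, 2, 3, 1, 4, 5, 11, 7, 8, 9, 6, 12, 10]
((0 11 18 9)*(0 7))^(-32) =(0 9 11 7 18) =[9, 1, 2, 3, 4, 5, 6, 18, 8, 11, 10, 7, 12, 13, 14, 15, 16, 17, 0]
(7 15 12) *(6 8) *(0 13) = (0 13)(6 8)(7 15 12) = [13, 1, 2, 3, 4, 5, 8, 15, 6, 9, 10, 11, 7, 0, 14, 12]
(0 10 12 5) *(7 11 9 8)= (0 10 12 5)(7 11 9 8)= [10, 1, 2, 3, 4, 0, 6, 11, 7, 8, 12, 9, 5]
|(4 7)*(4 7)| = |(7)| = 1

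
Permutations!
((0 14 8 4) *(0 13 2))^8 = (0 8 13)(2 14 4) = [8, 1, 14, 3, 2, 5, 6, 7, 13, 9, 10, 11, 12, 0, 4]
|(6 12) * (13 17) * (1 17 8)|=|(1 17 13 8)(6 12)|=4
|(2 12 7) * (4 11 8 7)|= 6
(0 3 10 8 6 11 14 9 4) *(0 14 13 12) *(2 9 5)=(0 3 10 8 6 11 13 12)(2 9 4 14 5)=[3, 1, 9, 10, 14, 2, 11, 7, 6, 4, 8, 13, 0, 12, 5]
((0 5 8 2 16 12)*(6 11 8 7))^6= [2, 1, 6, 3, 4, 16, 0, 12, 7, 9, 10, 5, 8, 13, 14, 15, 11]= (0 2 6)(5 16 11)(7 12 8)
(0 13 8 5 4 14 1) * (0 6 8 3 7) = (0 13 3 7)(1 6 8 5 4 14) = [13, 6, 2, 7, 14, 4, 8, 0, 5, 9, 10, 11, 12, 3, 1]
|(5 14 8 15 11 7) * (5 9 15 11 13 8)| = |(5 14)(7 9 15 13 8 11)| = 6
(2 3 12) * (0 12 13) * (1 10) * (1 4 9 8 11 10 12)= [1, 12, 3, 13, 9, 5, 6, 7, 11, 8, 4, 10, 2, 0]= (0 1 12 2 3 13)(4 9 8 11 10)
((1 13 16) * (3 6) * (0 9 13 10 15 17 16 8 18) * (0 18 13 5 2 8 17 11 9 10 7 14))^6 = (18)(0 2 7 9 16 15 13)(1 11 17 10 8 14 5) = [2, 11, 7, 3, 4, 1, 6, 9, 14, 16, 8, 17, 12, 0, 5, 13, 15, 10, 18]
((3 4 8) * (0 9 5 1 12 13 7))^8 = (0 9 5 1 12 13 7)(3 8 4) = [9, 12, 2, 8, 3, 1, 6, 0, 4, 5, 10, 11, 13, 7]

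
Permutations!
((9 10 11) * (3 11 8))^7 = [0, 1, 2, 9, 4, 5, 6, 7, 11, 8, 3, 10] = (3 9 8 11 10)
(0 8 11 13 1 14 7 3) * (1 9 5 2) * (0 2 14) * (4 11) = (0 8 4 11 13 9 5 14 7 3 2 1) = [8, 0, 1, 2, 11, 14, 6, 3, 4, 5, 10, 13, 12, 9, 7]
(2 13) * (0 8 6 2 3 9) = [8, 1, 13, 9, 4, 5, 2, 7, 6, 0, 10, 11, 12, 3] = (0 8 6 2 13 3 9)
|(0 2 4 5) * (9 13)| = |(0 2 4 5)(9 13)| = 4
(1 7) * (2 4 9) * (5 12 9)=(1 7)(2 4 5 12 9)=[0, 7, 4, 3, 5, 12, 6, 1, 8, 2, 10, 11, 9]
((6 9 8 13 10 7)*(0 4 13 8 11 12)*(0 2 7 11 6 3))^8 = [3, 1, 12, 7, 0, 5, 6, 2, 8, 9, 13, 10, 11, 4] = (0 3 7 2 12 11 10 13 4)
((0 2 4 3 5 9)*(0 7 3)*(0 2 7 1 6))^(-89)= (0 3 9 6 7 5 1)(2 4)= [3, 0, 4, 9, 2, 1, 7, 5, 8, 6]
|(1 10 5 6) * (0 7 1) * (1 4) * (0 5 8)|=|(0 7 4 1 10 8)(5 6)|=6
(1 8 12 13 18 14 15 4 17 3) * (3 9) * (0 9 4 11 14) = (0 9 3 1 8 12 13 18)(4 17)(11 14 15) = [9, 8, 2, 1, 17, 5, 6, 7, 12, 3, 10, 14, 13, 18, 15, 11, 16, 4, 0]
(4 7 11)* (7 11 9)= (4 11)(7 9)= [0, 1, 2, 3, 11, 5, 6, 9, 8, 7, 10, 4]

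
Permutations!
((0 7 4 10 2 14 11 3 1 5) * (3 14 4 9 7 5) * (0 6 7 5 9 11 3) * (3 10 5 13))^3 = (0 3 9 1 13)(2 6 14 4 7 10 5 11) = [3, 13, 6, 9, 7, 11, 14, 10, 8, 1, 5, 2, 12, 0, 4]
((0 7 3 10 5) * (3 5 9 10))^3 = (9 10) = [0, 1, 2, 3, 4, 5, 6, 7, 8, 10, 9]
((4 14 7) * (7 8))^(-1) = (4 7 8 14) = [0, 1, 2, 3, 7, 5, 6, 8, 14, 9, 10, 11, 12, 13, 4]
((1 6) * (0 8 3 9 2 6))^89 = (0 6 9 8 1 2 3) = [6, 2, 3, 0, 4, 5, 9, 7, 1, 8]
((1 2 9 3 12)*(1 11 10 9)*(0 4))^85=(12)(0 4)(1 2)=[4, 2, 1, 3, 0, 5, 6, 7, 8, 9, 10, 11, 12]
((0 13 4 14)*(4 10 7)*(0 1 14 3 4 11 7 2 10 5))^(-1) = (0 5 13)(1 14)(2 10)(3 4)(7 11) = [5, 14, 10, 4, 3, 13, 6, 11, 8, 9, 2, 7, 12, 0, 1]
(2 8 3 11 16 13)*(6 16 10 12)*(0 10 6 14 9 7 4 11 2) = (0 10 12 14 9 7 4 11 6 16 13)(2 8 3) = [10, 1, 8, 2, 11, 5, 16, 4, 3, 7, 12, 6, 14, 0, 9, 15, 13]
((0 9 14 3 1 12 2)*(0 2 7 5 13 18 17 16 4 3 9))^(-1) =(1 3 4 16 17 18 13 5 7 12)(9 14) =[0, 3, 2, 4, 16, 7, 6, 12, 8, 14, 10, 11, 1, 5, 9, 15, 17, 18, 13]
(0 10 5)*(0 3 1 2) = [10, 2, 0, 1, 4, 3, 6, 7, 8, 9, 5] = (0 10 5 3 1 2)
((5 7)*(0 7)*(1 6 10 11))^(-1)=[5, 11, 2, 3, 4, 7, 1, 0, 8, 9, 6, 10]=(0 5 7)(1 11 10 6)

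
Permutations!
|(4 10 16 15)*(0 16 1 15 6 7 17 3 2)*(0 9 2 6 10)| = 12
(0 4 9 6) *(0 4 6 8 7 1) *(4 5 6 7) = (0 7 1)(4 9 8)(5 6) = [7, 0, 2, 3, 9, 6, 5, 1, 4, 8]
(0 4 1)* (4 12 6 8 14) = (0 12 6 8 14 4 1) = [12, 0, 2, 3, 1, 5, 8, 7, 14, 9, 10, 11, 6, 13, 4]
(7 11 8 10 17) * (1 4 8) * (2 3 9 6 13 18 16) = (1 4 8 10 17 7 11)(2 3 9 6 13 18 16) = [0, 4, 3, 9, 8, 5, 13, 11, 10, 6, 17, 1, 12, 18, 14, 15, 2, 7, 16]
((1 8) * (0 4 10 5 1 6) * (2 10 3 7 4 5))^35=[0, 1, 10, 4, 7, 5, 6, 3, 8, 9, 2]=(2 10)(3 4 7)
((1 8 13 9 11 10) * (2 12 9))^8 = (13) = [0, 1, 2, 3, 4, 5, 6, 7, 8, 9, 10, 11, 12, 13]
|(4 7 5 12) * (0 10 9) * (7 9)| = |(0 10 7 5 12 4 9)| = 7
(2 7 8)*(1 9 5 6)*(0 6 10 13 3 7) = (0 6 1 9 5 10 13 3 7 8 2) = [6, 9, 0, 7, 4, 10, 1, 8, 2, 5, 13, 11, 12, 3]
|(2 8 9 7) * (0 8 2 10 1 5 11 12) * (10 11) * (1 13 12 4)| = |(0 8 9 7 11 4 1 5 10 13 12)| = 11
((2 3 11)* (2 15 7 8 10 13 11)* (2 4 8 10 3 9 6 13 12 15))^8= [0, 1, 13, 8, 3, 5, 2, 7, 4, 11, 10, 6, 12, 9, 14, 15]= (15)(2 13 9 11 6)(3 8 4)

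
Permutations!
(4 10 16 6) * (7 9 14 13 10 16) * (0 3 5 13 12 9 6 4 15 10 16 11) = (0 3 5 13 16 4 11)(6 15 10 7)(9 14 12) = [3, 1, 2, 5, 11, 13, 15, 6, 8, 14, 7, 0, 9, 16, 12, 10, 4]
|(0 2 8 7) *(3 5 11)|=|(0 2 8 7)(3 5 11)|=12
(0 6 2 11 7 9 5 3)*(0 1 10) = (0 6 2 11 7 9 5 3 1 10) = [6, 10, 11, 1, 4, 3, 2, 9, 8, 5, 0, 7]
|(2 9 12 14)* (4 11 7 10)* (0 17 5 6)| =4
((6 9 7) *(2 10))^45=(2 10)=[0, 1, 10, 3, 4, 5, 6, 7, 8, 9, 2]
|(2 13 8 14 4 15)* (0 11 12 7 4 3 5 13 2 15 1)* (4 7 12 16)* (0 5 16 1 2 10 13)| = |(0 11 1 5)(2 10 13 8 14 3 16 4)| = 8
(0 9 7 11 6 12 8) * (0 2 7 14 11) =(0 9 14 11 6 12 8 2 7) =[9, 1, 7, 3, 4, 5, 12, 0, 2, 14, 10, 6, 8, 13, 11]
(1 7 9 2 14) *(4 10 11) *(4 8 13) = (1 7 9 2 14)(4 10 11 8 13) = [0, 7, 14, 3, 10, 5, 6, 9, 13, 2, 11, 8, 12, 4, 1]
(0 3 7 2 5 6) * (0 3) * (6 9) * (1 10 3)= [0, 10, 5, 7, 4, 9, 1, 2, 8, 6, 3]= (1 10 3 7 2 5 9 6)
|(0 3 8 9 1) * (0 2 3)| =5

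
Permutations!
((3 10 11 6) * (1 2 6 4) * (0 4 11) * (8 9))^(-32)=(11)(0 2 10 1 3 4 6)=[2, 3, 10, 4, 6, 5, 0, 7, 8, 9, 1, 11]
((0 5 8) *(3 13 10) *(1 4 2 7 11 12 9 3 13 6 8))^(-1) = [8, 5, 4, 9, 1, 0, 3, 2, 6, 12, 13, 7, 11, 10] = (0 8 6 3 9 12 11 7 2 4 1 5)(10 13)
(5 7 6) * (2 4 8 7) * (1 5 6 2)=(1 5)(2 4 8 7)=[0, 5, 4, 3, 8, 1, 6, 2, 7]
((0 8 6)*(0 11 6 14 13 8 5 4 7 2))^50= (8 13 14)= [0, 1, 2, 3, 4, 5, 6, 7, 13, 9, 10, 11, 12, 14, 8]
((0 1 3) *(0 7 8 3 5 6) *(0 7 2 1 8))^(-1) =(0 7 6 5 1 2 3 8) =[7, 2, 3, 8, 4, 1, 5, 6, 0]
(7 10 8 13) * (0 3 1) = (0 3 1)(7 10 8 13) = [3, 0, 2, 1, 4, 5, 6, 10, 13, 9, 8, 11, 12, 7]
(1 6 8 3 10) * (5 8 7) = [0, 6, 2, 10, 4, 8, 7, 5, 3, 9, 1] = (1 6 7 5 8 3 10)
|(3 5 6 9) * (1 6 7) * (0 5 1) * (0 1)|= |(0 5 7 1 6 9 3)|= 7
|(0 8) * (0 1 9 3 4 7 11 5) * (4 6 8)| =5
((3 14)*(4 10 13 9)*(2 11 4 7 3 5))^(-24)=[0, 1, 7, 10, 14, 9, 6, 4, 8, 11, 5, 3, 12, 2, 13]=(2 7 4 14 13)(3 10 5 9 11)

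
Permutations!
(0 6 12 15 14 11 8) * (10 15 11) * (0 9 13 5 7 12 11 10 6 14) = [14, 1, 2, 3, 4, 7, 11, 12, 9, 13, 15, 8, 10, 5, 6, 0] = (0 14 6 11 8 9 13 5 7 12 10 15)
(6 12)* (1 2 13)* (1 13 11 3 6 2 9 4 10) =[0, 9, 11, 6, 10, 5, 12, 7, 8, 4, 1, 3, 2, 13] =(13)(1 9 4 10)(2 11 3 6 12)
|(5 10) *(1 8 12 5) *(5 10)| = 4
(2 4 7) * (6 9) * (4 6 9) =(9)(2 6 4 7) =[0, 1, 6, 3, 7, 5, 4, 2, 8, 9]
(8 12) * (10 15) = (8 12)(10 15) = [0, 1, 2, 3, 4, 5, 6, 7, 12, 9, 15, 11, 8, 13, 14, 10]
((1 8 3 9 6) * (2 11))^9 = (1 6 9 3 8)(2 11) = [0, 6, 11, 8, 4, 5, 9, 7, 1, 3, 10, 2]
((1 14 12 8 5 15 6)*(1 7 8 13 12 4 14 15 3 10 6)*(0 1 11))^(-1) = (0 11 15 1)(3 5 8 7 6 10)(4 14)(12 13) = [11, 0, 2, 5, 14, 8, 10, 6, 7, 9, 3, 15, 13, 12, 4, 1]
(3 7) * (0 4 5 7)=(0 4 5 7 3)=[4, 1, 2, 0, 5, 7, 6, 3]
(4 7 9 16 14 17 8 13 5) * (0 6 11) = [6, 1, 2, 3, 7, 4, 11, 9, 13, 16, 10, 0, 12, 5, 17, 15, 14, 8] = (0 6 11)(4 7 9 16 14 17 8 13 5)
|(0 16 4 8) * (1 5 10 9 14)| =|(0 16 4 8)(1 5 10 9 14)| =20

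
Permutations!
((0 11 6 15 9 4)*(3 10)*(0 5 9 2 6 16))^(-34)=[16, 1, 15, 3, 9, 4, 2, 7, 8, 5, 10, 0, 12, 13, 14, 6, 11]=(0 16 11)(2 15 6)(4 9 5)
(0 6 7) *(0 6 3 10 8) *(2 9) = (0 3 10 8)(2 9)(6 7) = [3, 1, 9, 10, 4, 5, 7, 6, 0, 2, 8]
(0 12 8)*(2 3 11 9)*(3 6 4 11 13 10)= (0 12 8)(2 6 4 11 9)(3 13 10)= [12, 1, 6, 13, 11, 5, 4, 7, 0, 2, 3, 9, 8, 10]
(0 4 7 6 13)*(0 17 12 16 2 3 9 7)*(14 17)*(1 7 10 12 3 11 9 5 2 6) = (0 4)(1 7)(2 11 9 10 12 16 6 13 14 17 3 5) = [4, 7, 11, 5, 0, 2, 13, 1, 8, 10, 12, 9, 16, 14, 17, 15, 6, 3]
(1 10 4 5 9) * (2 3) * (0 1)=[1, 10, 3, 2, 5, 9, 6, 7, 8, 0, 4]=(0 1 10 4 5 9)(2 3)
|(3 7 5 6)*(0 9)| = 4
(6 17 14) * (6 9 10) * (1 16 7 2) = (1 16 7 2)(6 17 14 9 10) = [0, 16, 1, 3, 4, 5, 17, 2, 8, 10, 6, 11, 12, 13, 9, 15, 7, 14]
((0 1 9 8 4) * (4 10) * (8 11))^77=[0, 1, 2, 3, 4, 5, 6, 7, 8, 9, 10, 11]=(11)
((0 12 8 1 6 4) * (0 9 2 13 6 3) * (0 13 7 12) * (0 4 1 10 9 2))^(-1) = (0 9 10 8 12 7 2 4)(1 6 13 3) = [9, 6, 4, 1, 0, 5, 13, 2, 12, 10, 8, 11, 7, 3]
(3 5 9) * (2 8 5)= [0, 1, 8, 2, 4, 9, 6, 7, 5, 3]= (2 8 5 9 3)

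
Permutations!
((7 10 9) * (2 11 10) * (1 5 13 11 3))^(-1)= (1 3 2 7 9 10 11 13 5)= [0, 3, 7, 2, 4, 1, 6, 9, 8, 10, 11, 13, 12, 5]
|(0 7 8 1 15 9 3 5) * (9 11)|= |(0 7 8 1 15 11 9 3 5)|= 9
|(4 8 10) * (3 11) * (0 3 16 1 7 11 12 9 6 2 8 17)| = 20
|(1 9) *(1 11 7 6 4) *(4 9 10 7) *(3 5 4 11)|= 8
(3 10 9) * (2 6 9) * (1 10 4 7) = (1 10 2 6 9 3 4 7) = [0, 10, 6, 4, 7, 5, 9, 1, 8, 3, 2]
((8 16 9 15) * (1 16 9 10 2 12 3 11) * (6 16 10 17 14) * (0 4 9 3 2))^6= (0 11 15)(1 8 4)(3 9 10)(6 17)(14 16)= [11, 8, 2, 9, 1, 5, 17, 7, 4, 10, 3, 15, 12, 13, 16, 0, 14, 6]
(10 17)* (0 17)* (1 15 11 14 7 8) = [17, 15, 2, 3, 4, 5, 6, 8, 1, 9, 0, 14, 12, 13, 7, 11, 16, 10] = (0 17 10)(1 15 11 14 7 8)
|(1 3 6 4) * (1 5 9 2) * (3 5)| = |(1 5 9 2)(3 6 4)| = 12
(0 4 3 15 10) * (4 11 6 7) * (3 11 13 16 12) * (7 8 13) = [7, 1, 2, 15, 11, 5, 8, 4, 13, 9, 0, 6, 3, 16, 14, 10, 12] = (0 7 4 11 6 8 13 16 12 3 15 10)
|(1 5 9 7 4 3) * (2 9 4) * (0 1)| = |(0 1 5 4 3)(2 9 7)| = 15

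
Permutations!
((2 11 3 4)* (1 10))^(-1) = (1 10)(2 4 3 11) = [0, 10, 4, 11, 3, 5, 6, 7, 8, 9, 1, 2]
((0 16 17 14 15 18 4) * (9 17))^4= (0 14)(4 17)(9 18)(15 16)= [14, 1, 2, 3, 17, 5, 6, 7, 8, 18, 10, 11, 12, 13, 0, 16, 15, 4, 9]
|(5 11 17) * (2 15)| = 6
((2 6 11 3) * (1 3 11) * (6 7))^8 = [0, 7, 1, 6, 4, 5, 2, 3, 8, 9, 10, 11] = (11)(1 7 3 6 2)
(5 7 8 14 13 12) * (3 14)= (3 14 13 12 5 7 8)= [0, 1, 2, 14, 4, 7, 6, 8, 3, 9, 10, 11, 5, 12, 13]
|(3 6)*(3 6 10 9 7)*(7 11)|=|(3 10 9 11 7)|=5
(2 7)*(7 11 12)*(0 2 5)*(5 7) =(0 2 11 12 5) =[2, 1, 11, 3, 4, 0, 6, 7, 8, 9, 10, 12, 5]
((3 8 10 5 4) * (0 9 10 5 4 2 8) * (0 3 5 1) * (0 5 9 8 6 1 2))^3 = (10)(0 6)(1 8)(2 5) = [6, 8, 5, 3, 4, 2, 0, 7, 1, 9, 10]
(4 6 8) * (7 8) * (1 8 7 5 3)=(1 8 4 6 5 3)=[0, 8, 2, 1, 6, 3, 5, 7, 4]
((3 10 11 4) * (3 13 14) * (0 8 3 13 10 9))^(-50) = (14)(0 3)(4 10 11)(8 9) = [3, 1, 2, 0, 10, 5, 6, 7, 9, 8, 11, 4, 12, 13, 14]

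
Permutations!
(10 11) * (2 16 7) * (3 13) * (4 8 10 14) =(2 16 7)(3 13)(4 8 10 11 14) =[0, 1, 16, 13, 8, 5, 6, 2, 10, 9, 11, 14, 12, 3, 4, 15, 7]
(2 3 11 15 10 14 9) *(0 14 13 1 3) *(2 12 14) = (0 2)(1 3 11 15 10 13)(9 12 14) = [2, 3, 0, 11, 4, 5, 6, 7, 8, 12, 13, 15, 14, 1, 9, 10]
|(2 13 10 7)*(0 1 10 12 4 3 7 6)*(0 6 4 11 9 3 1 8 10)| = |(0 8 10 4 1)(2 13 12 11 9 3 7)| = 35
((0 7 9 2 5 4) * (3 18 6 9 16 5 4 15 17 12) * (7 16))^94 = (0 2 6 3 17 5)(4 9 18 12 15 16) = [2, 1, 6, 17, 9, 0, 3, 7, 8, 18, 10, 11, 15, 13, 14, 16, 4, 5, 12]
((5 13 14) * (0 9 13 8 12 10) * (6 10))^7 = [6, 1, 2, 3, 4, 13, 8, 7, 14, 10, 12, 11, 5, 0, 9] = (0 6 8 14 9 10 12 5 13)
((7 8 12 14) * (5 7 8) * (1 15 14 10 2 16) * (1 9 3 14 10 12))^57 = (1 2 3)(5 7)(8 10 9)(14 15 16) = [0, 2, 3, 1, 4, 7, 6, 5, 10, 8, 9, 11, 12, 13, 15, 16, 14]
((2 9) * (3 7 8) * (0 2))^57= (9)= [0, 1, 2, 3, 4, 5, 6, 7, 8, 9]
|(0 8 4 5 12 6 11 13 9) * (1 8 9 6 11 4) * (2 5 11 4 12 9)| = 20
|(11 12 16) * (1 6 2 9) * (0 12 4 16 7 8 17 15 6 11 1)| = 36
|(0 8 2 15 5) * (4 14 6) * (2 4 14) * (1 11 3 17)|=12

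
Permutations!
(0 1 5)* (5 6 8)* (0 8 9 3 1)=(1 6 9 3)(5 8)=[0, 6, 2, 1, 4, 8, 9, 7, 5, 3]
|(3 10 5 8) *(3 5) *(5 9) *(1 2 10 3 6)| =12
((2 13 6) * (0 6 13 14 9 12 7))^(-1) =(0 7 12 9 14 2 6) =[7, 1, 6, 3, 4, 5, 0, 12, 8, 14, 10, 11, 9, 13, 2]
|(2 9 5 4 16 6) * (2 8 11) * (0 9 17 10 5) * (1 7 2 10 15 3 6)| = |(0 9)(1 7 2 17 15 3 6 8 11 10 5 4 16)| = 26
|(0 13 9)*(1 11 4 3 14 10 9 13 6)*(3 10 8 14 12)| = |(0 6 1 11 4 10 9)(3 12)(8 14)| = 14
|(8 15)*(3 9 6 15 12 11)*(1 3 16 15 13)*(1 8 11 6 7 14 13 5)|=30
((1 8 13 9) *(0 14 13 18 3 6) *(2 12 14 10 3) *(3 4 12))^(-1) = [6, 9, 18, 2, 10, 5, 3, 7, 1, 13, 0, 11, 4, 14, 12, 15, 16, 17, 8] = (0 6 3 2 18 8 1 9 13 14 12 4 10)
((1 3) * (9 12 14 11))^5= (1 3)(9 12 14 11)= [0, 3, 2, 1, 4, 5, 6, 7, 8, 12, 10, 9, 14, 13, 11]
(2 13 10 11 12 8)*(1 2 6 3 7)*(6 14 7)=(1 2 13 10 11 12 8 14 7)(3 6)=[0, 2, 13, 6, 4, 5, 3, 1, 14, 9, 11, 12, 8, 10, 7]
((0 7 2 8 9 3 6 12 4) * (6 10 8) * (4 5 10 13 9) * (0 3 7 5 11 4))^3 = [8, 1, 11, 7, 9, 0, 4, 12, 10, 6, 5, 13, 3, 2] = (0 8 10 5)(2 11 13)(3 7 12)(4 9 6)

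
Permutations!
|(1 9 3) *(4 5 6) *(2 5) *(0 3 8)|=|(0 3 1 9 8)(2 5 6 4)|=20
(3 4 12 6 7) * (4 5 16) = [0, 1, 2, 5, 12, 16, 7, 3, 8, 9, 10, 11, 6, 13, 14, 15, 4] = (3 5 16 4 12 6 7)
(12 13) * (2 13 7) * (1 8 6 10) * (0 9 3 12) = [9, 8, 13, 12, 4, 5, 10, 2, 6, 3, 1, 11, 7, 0] = (0 9 3 12 7 2 13)(1 8 6 10)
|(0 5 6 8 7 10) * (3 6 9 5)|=6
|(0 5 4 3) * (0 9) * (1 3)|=|(0 5 4 1 3 9)|=6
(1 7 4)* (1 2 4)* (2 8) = [0, 7, 4, 3, 8, 5, 6, 1, 2] = (1 7)(2 4 8)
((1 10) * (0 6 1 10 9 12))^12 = [1, 12, 2, 3, 4, 5, 9, 7, 8, 0, 10, 11, 6] = (0 1 12 6 9)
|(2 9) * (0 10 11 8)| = 4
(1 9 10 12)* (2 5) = (1 9 10 12)(2 5) = [0, 9, 5, 3, 4, 2, 6, 7, 8, 10, 12, 11, 1]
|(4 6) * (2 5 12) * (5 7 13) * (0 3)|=10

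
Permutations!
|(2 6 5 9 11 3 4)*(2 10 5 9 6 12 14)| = 21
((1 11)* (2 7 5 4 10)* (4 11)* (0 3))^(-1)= [3, 11, 10, 0, 1, 7, 6, 2, 8, 9, 4, 5]= (0 3)(1 11 5 7 2 10 4)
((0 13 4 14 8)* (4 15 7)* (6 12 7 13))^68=(15)(0 14 7 6 8 4 12)=[14, 1, 2, 3, 12, 5, 8, 6, 4, 9, 10, 11, 0, 13, 7, 15]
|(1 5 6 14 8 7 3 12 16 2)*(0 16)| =11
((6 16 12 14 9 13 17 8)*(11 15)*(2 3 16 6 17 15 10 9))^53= (2 12 3 14 16)(8 17)(9 11 13 10 15)= [0, 1, 12, 14, 4, 5, 6, 7, 17, 11, 15, 13, 3, 10, 16, 9, 2, 8]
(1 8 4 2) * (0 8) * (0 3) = (0 8 4 2 1 3) = [8, 3, 1, 0, 2, 5, 6, 7, 4]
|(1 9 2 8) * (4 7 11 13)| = 4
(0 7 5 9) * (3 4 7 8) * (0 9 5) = (9)(0 8 3 4 7) = [8, 1, 2, 4, 7, 5, 6, 0, 3, 9]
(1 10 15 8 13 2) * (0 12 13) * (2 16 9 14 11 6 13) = (0 12 2 1 10 15 8)(6 13 16 9 14 11) = [12, 10, 1, 3, 4, 5, 13, 7, 0, 14, 15, 6, 2, 16, 11, 8, 9]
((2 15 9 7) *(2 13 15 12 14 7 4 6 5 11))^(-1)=[0, 1, 11, 3, 9, 6, 4, 14, 8, 15, 10, 5, 2, 7, 12, 13]=(2 11 5 6 4 9 15 13 7 14 12)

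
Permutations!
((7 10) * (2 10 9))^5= [0, 1, 10, 3, 4, 5, 6, 9, 8, 2, 7]= (2 10 7 9)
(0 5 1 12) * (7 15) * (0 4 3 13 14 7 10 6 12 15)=(0 5 1 15 10 6 12 4 3 13 14 7)=[5, 15, 2, 13, 3, 1, 12, 0, 8, 9, 6, 11, 4, 14, 7, 10]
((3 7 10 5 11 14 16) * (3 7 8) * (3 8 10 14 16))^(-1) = (3 14 7 16 11 5 10) = [0, 1, 2, 14, 4, 10, 6, 16, 8, 9, 3, 5, 12, 13, 7, 15, 11]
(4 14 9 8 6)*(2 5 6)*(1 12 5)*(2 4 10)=(1 12 5 6 10 2)(4 14 9 8)=[0, 12, 1, 3, 14, 6, 10, 7, 4, 8, 2, 11, 5, 13, 9]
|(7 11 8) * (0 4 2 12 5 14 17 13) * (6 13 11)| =12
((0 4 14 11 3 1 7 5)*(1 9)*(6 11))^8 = (0 7 9 11 14)(1 3 6 4 5) = [7, 3, 2, 6, 5, 1, 4, 9, 8, 11, 10, 14, 12, 13, 0]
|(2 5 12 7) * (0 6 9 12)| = 7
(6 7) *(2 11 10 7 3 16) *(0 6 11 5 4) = (0 6 3 16 2 5 4)(7 11 10) = [6, 1, 5, 16, 0, 4, 3, 11, 8, 9, 7, 10, 12, 13, 14, 15, 2]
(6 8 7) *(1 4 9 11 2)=(1 4 9 11 2)(6 8 7)=[0, 4, 1, 3, 9, 5, 8, 6, 7, 11, 10, 2]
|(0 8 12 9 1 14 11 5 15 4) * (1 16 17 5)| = |(0 8 12 9 16 17 5 15 4)(1 14 11)| = 9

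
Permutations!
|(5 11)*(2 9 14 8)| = 4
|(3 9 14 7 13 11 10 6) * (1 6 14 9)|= 15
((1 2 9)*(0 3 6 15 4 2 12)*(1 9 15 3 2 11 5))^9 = (0 2 15 4 11 5 1 12)(3 6) = [2, 12, 15, 6, 11, 1, 3, 7, 8, 9, 10, 5, 0, 13, 14, 4]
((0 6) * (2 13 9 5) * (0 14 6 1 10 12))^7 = (0 12 10 1)(2 5 9 13)(6 14) = [12, 0, 5, 3, 4, 9, 14, 7, 8, 13, 1, 11, 10, 2, 6]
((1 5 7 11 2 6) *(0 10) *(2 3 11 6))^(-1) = [10, 6, 2, 11, 4, 1, 7, 5, 8, 9, 0, 3] = (0 10)(1 6 7 5)(3 11)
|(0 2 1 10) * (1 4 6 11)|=7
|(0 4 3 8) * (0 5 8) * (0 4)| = |(3 4)(5 8)| = 2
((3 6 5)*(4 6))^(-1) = [0, 1, 2, 5, 3, 6, 4] = (3 5 6 4)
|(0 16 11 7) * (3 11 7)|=6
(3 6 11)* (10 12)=(3 6 11)(10 12)=[0, 1, 2, 6, 4, 5, 11, 7, 8, 9, 12, 3, 10]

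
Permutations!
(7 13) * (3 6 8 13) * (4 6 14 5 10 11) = (3 14 5 10 11 4 6 8 13 7) = [0, 1, 2, 14, 6, 10, 8, 3, 13, 9, 11, 4, 12, 7, 5]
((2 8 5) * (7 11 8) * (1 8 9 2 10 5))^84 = [0, 1, 2, 3, 4, 5, 6, 7, 8, 9, 10, 11] = (11)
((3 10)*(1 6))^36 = (10) = [0, 1, 2, 3, 4, 5, 6, 7, 8, 9, 10]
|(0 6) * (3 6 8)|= |(0 8 3 6)|= 4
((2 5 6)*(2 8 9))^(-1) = [0, 1, 9, 3, 4, 2, 5, 7, 6, 8] = (2 9 8 6 5)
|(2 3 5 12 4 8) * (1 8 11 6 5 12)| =9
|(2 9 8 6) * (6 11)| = 5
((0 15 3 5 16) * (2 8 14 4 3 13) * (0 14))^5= (16)= [0, 1, 2, 3, 4, 5, 6, 7, 8, 9, 10, 11, 12, 13, 14, 15, 16]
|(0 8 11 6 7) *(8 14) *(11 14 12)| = 10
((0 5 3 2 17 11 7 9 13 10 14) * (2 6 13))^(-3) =(0 13 5 10 3 14 6)(2 11 9 17 7) =[13, 1, 11, 14, 4, 10, 0, 2, 8, 17, 3, 9, 12, 5, 6, 15, 16, 7]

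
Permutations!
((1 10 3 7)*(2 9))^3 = (1 7 3 10)(2 9) = [0, 7, 9, 10, 4, 5, 6, 3, 8, 2, 1]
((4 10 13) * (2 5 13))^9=[0, 1, 10, 3, 13, 2, 6, 7, 8, 9, 4, 11, 12, 5]=(2 10 4 13 5)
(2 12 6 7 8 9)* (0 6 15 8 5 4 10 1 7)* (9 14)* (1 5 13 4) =(0 6)(1 7 13 4 10 5)(2 12 15 8 14 9) =[6, 7, 12, 3, 10, 1, 0, 13, 14, 2, 5, 11, 15, 4, 9, 8]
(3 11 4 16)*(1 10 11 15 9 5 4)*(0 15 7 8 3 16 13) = (16)(0 15 9 5 4 13)(1 10 11)(3 7 8) = [15, 10, 2, 7, 13, 4, 6, 8, 3, 5, 11, 1, 12, 0, 14, 9, 16]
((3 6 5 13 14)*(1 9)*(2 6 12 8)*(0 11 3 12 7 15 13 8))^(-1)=(0 12 14 13 15 7 3 11)(1 9)(2 8 5 6)=[12, 9, 8, 11, 4, 6, 2, 3, 5, 1, 10, 0, 14, 15, 13, 7]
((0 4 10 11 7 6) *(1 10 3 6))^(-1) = (0 6 3 4)(1 7 11 10) = [6, 7, 2, 4, 0, 5, 3, 11, 8, 9, 1, 10]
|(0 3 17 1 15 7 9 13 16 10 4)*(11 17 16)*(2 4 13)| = 13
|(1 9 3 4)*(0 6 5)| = |(0 6 5)(1 9 3 4)| = 12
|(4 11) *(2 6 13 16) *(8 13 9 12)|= |(2 6 9 12 8 13 16)(4 11)|= 14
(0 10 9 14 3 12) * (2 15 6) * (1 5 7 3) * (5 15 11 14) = (0 10 9 5 7 3 12)(1 15 6 2 11 14) = [10, 15, 11, 12, 4, 7, 2, 3, 8, 5, 9, 14, 0, 13, 1, 6]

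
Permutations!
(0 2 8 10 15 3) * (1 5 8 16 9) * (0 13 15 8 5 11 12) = (0 2 16 9 1 11 12)(3 13 15)(8 10) = [2, 11, 16, 13, 4, 5, 6, 7, 10, 1, 8, 12, 0, 15, 14, 3, 9]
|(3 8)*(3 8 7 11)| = |(3 7 11)| = 3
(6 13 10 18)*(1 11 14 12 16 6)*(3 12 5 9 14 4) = (1 11 4 3 12 16 6 13 10 18)(5 9 14) = [0, 11, 2, 12, 3, 9, 13, 7, 8, 14, 18, 4, 16, 10, 5, 15, 6, 17, 1]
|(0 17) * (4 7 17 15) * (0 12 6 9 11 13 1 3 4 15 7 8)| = 12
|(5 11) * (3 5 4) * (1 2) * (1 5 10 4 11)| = 3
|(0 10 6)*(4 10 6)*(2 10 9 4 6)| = |(0 2 10 6)(4 9)| = 4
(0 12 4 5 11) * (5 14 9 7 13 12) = (0 5 11)(4 14 9 7 13 12) = [5, 1, 2, 3, 14, 11, 6, 13, 8, 7, 10, 0, 4, 12, 9]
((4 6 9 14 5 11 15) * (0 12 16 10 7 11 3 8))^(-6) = (0 6 16 14 7 3 15)(4 12 9 10 5 11 8) = [6, 1, 2, 15, 12, 11, 16, 3, 4, 10, 5, 8, 9, 13, 7, 0, 14]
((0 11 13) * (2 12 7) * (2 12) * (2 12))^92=(0 13 11)(2 7 12)=[13, 1, 7, 3, 4, 5, 6, 12, 8, 9, 10, 0, 2, 11]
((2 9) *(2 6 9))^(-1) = (6 9) = [0, 1, 2, 3, 4, 5, 9, 7, 8, 6]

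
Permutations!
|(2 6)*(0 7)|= 2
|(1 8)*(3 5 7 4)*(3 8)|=6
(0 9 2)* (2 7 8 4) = (0 9 7 8 4 2) = [9, 1, 0, 3, 2, 5, 6, 8, 4, 7]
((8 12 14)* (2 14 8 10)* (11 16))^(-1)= [0, 1, 10, 3, 4, 5, 6, 7, 12, 9, 14, 16, 8, 13, 2, 15, 11]= (2 10 14)(8 12)(11 16)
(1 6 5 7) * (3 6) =[0, 3, 2, 6, 4, 7, 5, 1] =(1 3 6 5 7)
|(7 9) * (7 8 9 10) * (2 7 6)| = |(2 7 10 6)(8 9)| = 4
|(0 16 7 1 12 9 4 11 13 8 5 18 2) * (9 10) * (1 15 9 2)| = 15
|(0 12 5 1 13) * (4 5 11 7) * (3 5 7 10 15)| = |(0 12 11 10 15 3 5 1 13)(4 7)| = 18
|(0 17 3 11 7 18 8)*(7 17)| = 12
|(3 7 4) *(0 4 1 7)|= |(0 4 3)(1 7)|= 6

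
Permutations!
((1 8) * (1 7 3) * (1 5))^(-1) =(1 5 3 7 8) =[0, 5, 2, 7, 4, 3, 6, 8, 1]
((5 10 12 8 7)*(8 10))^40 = (12)(5 8 7) = [0, 1, 2, 3, 4, 8, 6, 5, 7, 9, 10, 11, 12]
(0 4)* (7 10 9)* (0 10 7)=[4, 1, 2, 3, 10, 5, 6, 7, 8, 0, 9]=(0 4 10 9)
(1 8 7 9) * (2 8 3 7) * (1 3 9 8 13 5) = [0, 9, 13, 7, 4, 1, 6, 8, 2, 3, 10, 11, 12, 5] = (1 9 3 7 8 2 13 5)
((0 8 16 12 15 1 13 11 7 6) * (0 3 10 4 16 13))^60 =[4, 10, 2, 8, 11, 5, 0, 1, 16, 9, 13, 15, 6, 12, 14, 3, 7] =(0 4 11 15 3 8 16 7 1 10 13 12 6)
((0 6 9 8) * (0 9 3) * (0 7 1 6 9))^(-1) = (0 8 9)(1 7 3 6) = [8, 7, 2, 6, 4, 5, 1, 3, 9, 0]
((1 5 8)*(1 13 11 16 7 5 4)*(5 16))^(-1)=[0, 4, 2, 3, 1, 11, 6, 16, 5, 9, 10, 13, 12, 8, 14, 15, 7]=(1 4)(5 11 13 8)(7 16)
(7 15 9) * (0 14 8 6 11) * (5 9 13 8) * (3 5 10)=(0 14 10 3 5 9 7 15 13 8 6 11)=[14, 1, 2, 5, 4, 9, 11, 15, 6, 7, 3, 0, 12, 8, 10, 13]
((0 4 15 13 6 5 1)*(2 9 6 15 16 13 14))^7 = (0 9 13 1 2 16 5 14 4 6 15) = [9, 2, 16, 3, 6, 14, 15, 7, 8, 13, 10, 11, 12, 1, 4, 0, 5]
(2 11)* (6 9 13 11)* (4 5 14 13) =(2 6 9 4 5 14 13 11) =[0, 1, 6, 3, 5, 14, 9, 7, 8, 4, 10, 2, 12, 11, 13]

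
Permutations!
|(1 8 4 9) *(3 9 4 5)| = |(1 8 5 3 9)| = 5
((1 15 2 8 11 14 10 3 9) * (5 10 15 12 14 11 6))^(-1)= (1 9 3 10 5 6 8 2 15 14 12)= [0, 9, 15, 10, 4, 6, 8, 7, 2, 3, 5, 11, 1, 13, 12, 14]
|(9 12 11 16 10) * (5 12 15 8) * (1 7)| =|(1 7)(5 12 11 16 10 9 15 8)| =8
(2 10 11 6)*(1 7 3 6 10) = (1 7 3 6 2)(10 11) = [0, 7, 1, 6, 4, 5, 2, 3, 8, 9, 11, 10]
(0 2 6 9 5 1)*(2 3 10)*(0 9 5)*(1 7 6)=(0 3 10 2 1 9)(5 7 6)=[3, 9, 1, 10, 4, 7, 5, 6, 8, 0, 2]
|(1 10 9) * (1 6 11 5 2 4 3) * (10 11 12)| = |(1 11 5 2 4 3)(6 12 10 9)| = 12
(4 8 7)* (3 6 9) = [0, 1, 2, 6, 8, 5, 9, 4, 7, 3] = (3 6 9)(4 8 7)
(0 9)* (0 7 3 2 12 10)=[9, 1, 12, 2, 4, 5, 6, 3, 8, 7, 0, 11, 10]=(0 9 7 3 2 12 10)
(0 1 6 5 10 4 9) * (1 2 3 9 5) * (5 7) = [2, 6, 3, 9, 7, 10, 1, 5, 8, 0, 4] = (0 2 3 9)(1 6)(4 7 5 10)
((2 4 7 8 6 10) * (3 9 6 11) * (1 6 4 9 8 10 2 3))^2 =[0, 2, 4, 11, 10, 5, 9, 3, 1, 7, 8, 6] =(1 2 4 10 8)(3 11 6 9 7)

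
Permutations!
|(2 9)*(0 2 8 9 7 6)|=|(0 2 7 6)(8 9)|=4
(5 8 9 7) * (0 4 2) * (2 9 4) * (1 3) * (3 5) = (0 2)(1 5 8 4 9 7 3) = [2, 5, 0, 1, 9, 8, 6, 3, 4, 7]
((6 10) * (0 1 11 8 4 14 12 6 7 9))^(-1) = (0 9 7 10 6 12 14 4 8 11 1) = [9, 0, 2, 3, 8, 5, 12, 10, 11, 7, 6, 1, 14, 13, 4]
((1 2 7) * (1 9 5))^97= (1 7 5 2 9)= [0, 7, 9, 3, 4, 2, 6, 5, 8, 1]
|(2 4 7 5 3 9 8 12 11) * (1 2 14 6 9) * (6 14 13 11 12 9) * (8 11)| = 12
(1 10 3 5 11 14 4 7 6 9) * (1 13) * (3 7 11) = (1 10 7 6 9 13)(3 5)(4 11 14) = [0, 10, 2, 5, 11, 3, 9, 6, 8, 13, 7, 14, 12, 1, 4]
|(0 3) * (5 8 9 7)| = |(0 3)(5 8 9 7)| = 4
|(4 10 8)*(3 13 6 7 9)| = 15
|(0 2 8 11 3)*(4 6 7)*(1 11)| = |(0 2 8 1 11 3)(4 6 7)| = 6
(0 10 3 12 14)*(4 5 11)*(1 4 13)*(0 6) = (0 10 3 12 14 6)(1 4 5 11 13) = [10, 4, 2, 12, 5, 11, 0, 7, 8, 9, 3, 13, 14, 1, 6]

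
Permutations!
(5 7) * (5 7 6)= (7)(5 6)= [0, 1, 2, 3, 4, 6, 5, 7]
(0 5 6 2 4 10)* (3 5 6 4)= [6, 1, 3, 5, 10, 4, 2, 7, 8, 9, 0]= (0 6 2 3 5 4 10)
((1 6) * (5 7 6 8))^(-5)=(8)=[0, 1, 2, 3, 4, 5, 6, 7, 8]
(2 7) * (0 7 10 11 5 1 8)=[7, 8, 10, 3, 4, 1, 6, 2, 0, 9, 11, 5]=(0 7 2 10 11 5 1 8)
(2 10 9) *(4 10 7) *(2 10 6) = (2 7 4 6)(9 10) = [0, 1, 7, 3, 6, 5, 2, 4, 8, 10, 9]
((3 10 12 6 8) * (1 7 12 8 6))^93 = [0, 1, 2, 3, 4, 5, 6, 7, 8, 9, 10, 11, 12] = (12)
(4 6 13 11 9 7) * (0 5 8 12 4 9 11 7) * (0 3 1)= [5, 0, 2, 1, 6, 8, 13, 9, 12, 3, 10, 11, 4, 7]= (0 5 8 12 4 6 13 7 9 3 1)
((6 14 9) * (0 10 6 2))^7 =(0 10 6 14 9 2) =[10, 1, 0, 3, 4, 5, 14, 7, 8, 2, 6, 11, 12, 13, 9]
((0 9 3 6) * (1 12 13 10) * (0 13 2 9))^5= [0, 6, 10, 12, 4, 5, 2, 7, 8, 1, 3, 11, 13, 9]= (1 6 2 10 3 12 13 9)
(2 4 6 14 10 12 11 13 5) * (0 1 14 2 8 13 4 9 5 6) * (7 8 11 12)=(0 1 14 10 7 8 13 6 2 9 5 11 4)=[1, 14, 9, 3, 0, 11, 2, 8, 13, 5, 7, 4, 12, 6, 10]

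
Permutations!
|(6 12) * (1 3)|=2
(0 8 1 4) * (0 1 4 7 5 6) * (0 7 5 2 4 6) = (0 8 6 7 2 4 1 5) = [8, 5, 4, 3, 1, 0, 7, 2, 6]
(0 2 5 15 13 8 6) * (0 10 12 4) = (0 2 5 15 13 8 6 10 12 4) = [2, 1, 5, 3, 0, 15, 10, 7, 6, 9, 12, 11, 4, 8, 14, 13]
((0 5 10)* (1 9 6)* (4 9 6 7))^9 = [0, 6, 2, 3, 4, 5, 1, 7, 8, 9, 10] = (10)(1 6)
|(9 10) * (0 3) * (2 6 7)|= 6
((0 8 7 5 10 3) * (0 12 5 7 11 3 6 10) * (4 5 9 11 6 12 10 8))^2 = (0 5 4)(3 12 11 10 9) = [5, 1, 2, 12, 0, 4, 6, 7, 8, 3, 9, 10, 11]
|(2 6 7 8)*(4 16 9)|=|(2 6 7 8)(4 16 9)|=12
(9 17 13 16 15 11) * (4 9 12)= (4 9 17 13 16 15 11 12)= [0, 1, 2, 3, 9, 5, 6, 7, 8, 17, 10, 12, 4, 16, 14, 11, 15, 13]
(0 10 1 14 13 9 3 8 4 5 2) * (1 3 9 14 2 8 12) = (0 10 3 12 1 2)(4 5 8)(13 14) = [10, 2, 0, 12, 5, 8, 6, 7, 4, 9, 3, 11, 1, 14, 13]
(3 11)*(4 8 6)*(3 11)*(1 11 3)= (1 11 3)(4 8 6)= [0, 11, 2, 1, 8, 5, 4, 7, 6, 9, 10, 3]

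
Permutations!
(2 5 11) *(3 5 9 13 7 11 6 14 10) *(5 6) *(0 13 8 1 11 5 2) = [13, 11, 9, 6, 4, 2, 14, 5, 1, 8, 3, 0, 12, 7, 10] = (0 13 7 5 2 9 8 1 11)(3 6 14 10)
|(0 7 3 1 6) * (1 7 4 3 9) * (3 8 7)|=7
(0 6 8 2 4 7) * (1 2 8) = (8)(0 6 1 2 4 7) = [6, 2, 4, 3, 7, 5, 1, 0, 8]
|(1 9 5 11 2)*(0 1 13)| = |(0 1 9 5 11 2 13)| = 7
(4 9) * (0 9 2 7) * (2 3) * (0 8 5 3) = (0 9 4)(2 7 8 5 3) = [9, 1, 7, 2, 0, 3, 6, 8, 5, 4]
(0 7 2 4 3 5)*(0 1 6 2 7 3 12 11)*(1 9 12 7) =(0 3 5 9 12 11)(1 6 2 4 7) =[3, 6, 4, 5, 7, 9, 2, 1, 8, 12, 10, 0, 11]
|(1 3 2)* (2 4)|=|(1 3 4 2)|=4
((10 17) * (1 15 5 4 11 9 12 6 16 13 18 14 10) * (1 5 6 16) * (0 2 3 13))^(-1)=[16, 6, 0, 2, 5, 17, 15, 7, 8, 11, 14, 4, 9, 3, 18, 1, 12, 10, 13]=(0 16 12 9 11 4 5 17 10 14 18 13 3 2)(1 6 15)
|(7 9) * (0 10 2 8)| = 4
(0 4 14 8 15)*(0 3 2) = (0 4 14 8 15 3 2) = [4, 1, 0, 2, 14, 5, 6, 7, 15, 9, 10, 11, 12, 13, 8, 3]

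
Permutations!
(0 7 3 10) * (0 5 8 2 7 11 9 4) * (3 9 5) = (0 11 5 8 2 7 9 4)(3 10) = [11, 1, 7, 10, 0, 8, 6, 9, 2, 4, 3, 5]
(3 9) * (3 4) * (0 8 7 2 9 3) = (0 8 7 2 9 4) = [8, 1, 9, 3, 0, 5, 6, 2, 7, 4]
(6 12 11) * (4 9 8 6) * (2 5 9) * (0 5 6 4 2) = (0 5 9 8 4)(2 6 12 11) = [5, 1, 6, 3, 0, 9, 12, 7, 4, 8, 10, 2, 11]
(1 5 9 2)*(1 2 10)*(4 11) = (1 5 9 10)(4 11) = [0, 5, 2, 3, 11, 9, 6, 7, 8, 10, 1, 4]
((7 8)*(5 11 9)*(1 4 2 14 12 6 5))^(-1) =[0, 9, 4, 3, 1, 6, 12, 8, 7, 11, 10, 5, 14, 13, 2] =(1 9 11 5 6 12 14 2 4)(7 8)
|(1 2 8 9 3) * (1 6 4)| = |(1 2 8 9 3 6 4)| = 7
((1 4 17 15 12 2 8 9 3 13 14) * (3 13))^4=[0, 12, 14, 3, 2, 5, 6, 7, 1, 4, 10, 11, 13, 17, 15, 9, 16, 8]=(1 12 13 17 8)(2 14 15 9 4)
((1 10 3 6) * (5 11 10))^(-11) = (1 5 11 10 3 6) = [0, 5, 2, 6, 4, 11, 1, 7, 8, 9, 3, 10]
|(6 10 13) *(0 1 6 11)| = |(0 1 6 10 13 11)| = 6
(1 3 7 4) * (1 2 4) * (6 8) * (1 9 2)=[0, 3, 4, 7, 1, 5, 8, 9, 6, 2]=(1 3 7 9 2 4)(6 8)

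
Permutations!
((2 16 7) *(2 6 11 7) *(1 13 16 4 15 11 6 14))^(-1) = (1 14 7 11 15 4 2 16 13) = [0, 14, 16, 3, 2, 5, 6, 11, 8, 9, 10, 15, 12, 1, 7, 4, 13]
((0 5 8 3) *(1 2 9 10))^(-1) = (0 3 8 5)(1 10 9 2) = [3, 10, 1, 8, 4, 0, 6, 7, 5, 2, 9]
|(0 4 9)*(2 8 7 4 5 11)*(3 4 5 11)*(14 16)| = 18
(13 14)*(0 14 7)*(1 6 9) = [14, 6, 2, 3, 4, 5, 9, 0, 8, 1, 10, 11, 12, 7, 13] = (0 14 13 7)(1 6 9)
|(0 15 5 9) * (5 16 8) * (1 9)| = |(0 15 16 8 5 1 9)| = 7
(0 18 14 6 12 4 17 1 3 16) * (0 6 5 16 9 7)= [18, 3, 2, 9, 17, 16, 12, 0, 8, 7, 10, 11, 4, 13, 5, 15, 6, 1, 14]= (0 18 14 5 16 6 12 4 17 1 3 9 7)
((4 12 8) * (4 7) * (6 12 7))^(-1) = (4 7)(6 8 12) = [0, 1, 2, 3, 7, 5, 8, 4, 12, 9, 10, 11, 6]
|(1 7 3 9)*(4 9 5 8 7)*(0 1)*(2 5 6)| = 12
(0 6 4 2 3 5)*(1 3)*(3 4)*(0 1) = (0 6 3 5 1 4 2) = [6, 4, 0, 5, 2, 1, 3]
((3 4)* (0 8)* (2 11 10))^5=(0 8)(2 10 11)(3 4)=[8, 1, 10, 4, 3, 5, 6, 7, 0, 9, 11, 2]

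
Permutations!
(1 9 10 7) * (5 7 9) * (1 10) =[0, 5, 2, 3, 4, 7, 6, 10, 8, 1, 9] =(1 5 7 10 9)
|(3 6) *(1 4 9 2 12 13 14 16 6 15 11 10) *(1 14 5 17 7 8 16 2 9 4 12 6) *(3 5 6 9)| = 63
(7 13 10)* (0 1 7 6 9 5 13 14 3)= (0 1 7 14 3)(5 13 10 6 9)= [1, 7, 2, 0, 4, 13, 9, 14, 8, 5, 6, 11, 12, 10, 3]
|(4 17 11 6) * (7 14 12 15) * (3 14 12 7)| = |(3 14 7 12 15)(4 17 11 6)| = 20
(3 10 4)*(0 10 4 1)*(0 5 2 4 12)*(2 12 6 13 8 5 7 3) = (0 10 1 7 3 6 13 8 5 12)(2 4) = [10, 7, 4, 6, 2, 12, 13, 3, 5, 9, 1, 11, 0, 8]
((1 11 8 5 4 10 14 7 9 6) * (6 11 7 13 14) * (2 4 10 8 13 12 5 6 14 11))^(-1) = (1 6 8 4 2 9 7)(5 12 14 10)(11 13) = [0, 6, 9, 3, 2, 12, 8, 1, 4, 7, 5, 13, 14, 11, 10]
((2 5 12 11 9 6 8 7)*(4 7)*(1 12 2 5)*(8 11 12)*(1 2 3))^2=(12)(1 4 5)(3 8 7)(6 9 11)=[0, 4, 2, 8, 5, 1, 9, 3, 7, 11, 10, 6, 12]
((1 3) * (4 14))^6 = (14) = [0, 1, 2, 3, 4, 5, 6, 7, 8, 9, 10, 11, 12, 13, 14]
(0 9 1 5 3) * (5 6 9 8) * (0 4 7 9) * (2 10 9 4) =(0 8 5 3 2 10 9 1 6)(4 7) =[8, 6, 10, 2, 7, 3, 0, 4, 5, 1, 9]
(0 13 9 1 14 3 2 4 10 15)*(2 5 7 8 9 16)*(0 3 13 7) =[7, 14, 4, 5, 10, 0, 6, 8, 9, 1, 15, 11, 12, 16, 13, 3, 2] =(0 7 8 9 1 14 13 16 2 4 10 15 3 5)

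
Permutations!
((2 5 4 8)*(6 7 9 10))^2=(2 4)(5 8)(6 9)(7 10)=[0, 1, 4, 3, 2, 8, 9, 10, 5, 6, 7]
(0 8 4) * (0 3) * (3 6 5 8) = (0 3)(4 6 5 8) = [3, 1, 2, 0, 6, 8, 5, 7, 4]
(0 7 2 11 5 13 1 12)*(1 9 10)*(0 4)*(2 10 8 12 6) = (0 7 10 1 6 2 11 5 13 9 8 12 4) = [7, 6, 11, 3, 0, 13, 2, 10, 12, 8, 1, 5, 4, 9]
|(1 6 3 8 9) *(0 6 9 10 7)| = 6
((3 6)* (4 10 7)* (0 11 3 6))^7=(0 11 3)(4 10 7)=[11, 1, 2, 0, 10, 5, 6, 4, 8, 9, 7, 3]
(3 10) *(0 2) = (0 2)(3 10) = [2, 1, 0, 10, 4, 5, 6, 7, 8, 9, 3]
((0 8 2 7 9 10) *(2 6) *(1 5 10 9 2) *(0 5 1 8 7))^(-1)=[2, 1, 7, 3, 4, 10, 8, 0, 6, 9, 5]=(0 2 7)(5 10)(6 8)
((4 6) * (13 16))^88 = (16) = [0, 1, 2, 3, 4, 5, 6, 7, 8, 9, 10, 11, 12, 13, 14, 15, 16]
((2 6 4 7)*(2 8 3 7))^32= [0, 1, 4, 8, 6, 5, 2, 3, 7]= (2 4 6)(3 8 7)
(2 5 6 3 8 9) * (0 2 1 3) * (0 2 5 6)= (0 5)(1 3 8 9)(2 6)= [5, 3, 6, 8, 4, 0, 2, 7, 9, 1]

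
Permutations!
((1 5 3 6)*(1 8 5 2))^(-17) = [0, 2, 1, 5, 4, 8, 3, 7, 6] = (1 2)(3 5 8 6)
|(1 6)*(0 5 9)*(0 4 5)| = |(1 6)(4 5 9)| = 6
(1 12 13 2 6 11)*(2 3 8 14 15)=(1 12 13 3 8 14 15 2 6 11)=[0, 12, 6, 8, 4, 5, 11, 7, 14, 9, 10, 1, 13, 3, 15, 2]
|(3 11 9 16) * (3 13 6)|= |(3 11 9 16 13 6)|= 6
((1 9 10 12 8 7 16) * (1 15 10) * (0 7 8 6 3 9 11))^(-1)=(0 11 1 9 3 6 12 10 15 16 7)=[11, 9, 2, 6, 4, 5, 12, 0, 8, 3, 15, 1, 10, 13, 14, 16, 7]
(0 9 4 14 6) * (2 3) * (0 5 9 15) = (0 15)(2 3)(4 14 6 5 9) = [15, 1, 3, 2, 14, 9, 5, 7, 8, 4, 10, 11, 12, 13, 6, 0]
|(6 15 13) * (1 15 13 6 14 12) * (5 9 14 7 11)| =|(1 15 6 13 7 11 5 9 14 12)| =10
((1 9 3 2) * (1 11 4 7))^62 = (1 7 4 11 2 3 9) = [0, 7, 3, 9, 11, 5, 6, 4, 8, 1, 10, 2]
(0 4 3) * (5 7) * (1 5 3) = (0 4 1 5 7 3) = [4, 5, 2, 0, 1, 7, 6, 3]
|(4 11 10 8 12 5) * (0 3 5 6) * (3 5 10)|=|(0 5 4 11 3 10 8 12 6)|=9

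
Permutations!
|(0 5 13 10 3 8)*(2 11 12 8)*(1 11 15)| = |(0 5 13 10 3 2 15 1 11 12 8)| = 11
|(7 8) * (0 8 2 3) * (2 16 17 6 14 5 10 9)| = |(0 8 7 16 17 6 14 5 10 9 2 3)| = 12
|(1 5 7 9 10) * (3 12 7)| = 7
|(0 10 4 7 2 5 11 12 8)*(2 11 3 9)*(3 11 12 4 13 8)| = 8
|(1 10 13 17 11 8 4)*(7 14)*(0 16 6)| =|(0 16 6)(1 10 13 17 11 8 4)(7 14)| =42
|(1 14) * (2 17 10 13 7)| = |(1 14)(2 17 10 13 7)| = 10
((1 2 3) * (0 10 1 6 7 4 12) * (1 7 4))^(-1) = (0 12 4 6 3 2 1 7 10) = [12, 7, 1, 2, 6, 5, 3, 10, 8, 9, 0, 11, 4]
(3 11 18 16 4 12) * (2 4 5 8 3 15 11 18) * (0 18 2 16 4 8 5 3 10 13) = [18, 1, 8, 2, 12, 5, 6, 7, 10, 9, 13, 16, 15, 0, 14, 11, 3, 17, 4] = (0 18 4 12 15 11 16 3 2 8 10 13)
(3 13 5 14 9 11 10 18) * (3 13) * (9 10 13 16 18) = [0, 1, 2, 3, 4, 14, 6, 7, 8, 11, 9, 13, 12, 5, 10, 15, 18, 17, 16] = (5 14 10 9 11 13)(16 18)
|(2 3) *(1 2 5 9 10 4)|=7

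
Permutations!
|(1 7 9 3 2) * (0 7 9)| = 4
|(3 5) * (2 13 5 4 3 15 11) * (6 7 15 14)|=8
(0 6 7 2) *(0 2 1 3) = (0 6 7 1 3) = [6, 3, 2, 0, 4, 5, 7, 1]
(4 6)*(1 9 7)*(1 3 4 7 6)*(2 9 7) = [0, 7, 9, 4, 1, 5, 2, 3, 8, 6] = (1 7 3 4)(2 9 6)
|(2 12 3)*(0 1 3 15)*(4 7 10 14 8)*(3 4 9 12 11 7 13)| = |(0 1 4 13 3 2 11 7 10 14 8 9 12 15)| = 14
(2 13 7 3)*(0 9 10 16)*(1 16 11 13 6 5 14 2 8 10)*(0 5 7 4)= (0 9 1 16 5 14 2 6 7 3 8 10 11 13 4)= [9, 16, 6, 8, 0, 14, 7, 3, 10, 1, 11, 13, 12, 4, 2, 15, 5]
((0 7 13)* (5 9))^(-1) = (0 13 7)(5 9) = [13, 1, 2, 3, 4, 9, 6, 0, 8, 5, 10, 11, 12, 7]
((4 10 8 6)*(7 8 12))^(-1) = [0, 1, 2, 3, 6, 5, 8, 12, 7, 9, 4, 11, 10] = (4 6 8 7 12 10)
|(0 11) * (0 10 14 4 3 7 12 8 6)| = 10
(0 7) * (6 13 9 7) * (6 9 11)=(0 9 7)(6 13 11)=[9, 1, 2, 3, 4, 5, 13, 0, 8, 7, 10, 6, 12, 11]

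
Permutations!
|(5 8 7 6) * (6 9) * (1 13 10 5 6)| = 7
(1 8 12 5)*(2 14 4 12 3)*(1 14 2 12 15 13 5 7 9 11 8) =(3 12 7 9 11 8)(4 15 13 5 14) =[0, 1, 2, 12, 15, 14, 6, 9, 3, 11, 10, 8, 7, 5, 4, 13]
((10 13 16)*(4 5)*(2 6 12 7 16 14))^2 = (2 12 16 13)(6 7 10 14) = [0, 1, 12, 3, 4, 5, 7, 10, 8, 9, 14, 11, 16, 2, 6, 15, 13]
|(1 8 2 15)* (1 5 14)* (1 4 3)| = 8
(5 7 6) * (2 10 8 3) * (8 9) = (2 10 9 8 3)(5 7 6) = [0, 1, 10, 2, 4, 7, 5, 6, 3, 8, 9]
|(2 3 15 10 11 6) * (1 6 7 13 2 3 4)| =10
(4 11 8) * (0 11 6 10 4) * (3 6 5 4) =[11, 1, 2, 6, 5, 4, 10, 7, 0, 9, 3, 8] =(0 11 8)(3 6 10)(4 5)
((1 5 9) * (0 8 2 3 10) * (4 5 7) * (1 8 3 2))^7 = (0 3 10)(1 7 4 5 9 8) = [3, 7, 2, 10, 5, 9, 6, 4, 1, 8, 0]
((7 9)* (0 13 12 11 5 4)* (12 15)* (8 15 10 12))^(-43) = [4, 1, 2, 3, 5, 11, 6, 9, 15, 7, 13, 12, 10, 0, 14, 8] = (0 4 5 11 12 10 13)(7 9)(8 15)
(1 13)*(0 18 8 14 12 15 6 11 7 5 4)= (0 18 8 14 12 15 6 11 7 5 4)(1 13)= [18, 13, 2, 3, 0, 4, 11, 5, 14, 9, 10, 7, 15, 1, 12, 6, 16, 17, 8]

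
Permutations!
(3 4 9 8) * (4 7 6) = (3 7 6 4 9 8) = [0, 1, 2, 7, 9, 5, 4, 6, 3, 8]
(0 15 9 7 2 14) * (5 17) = [15, 1, 14, 3, 4, 17, 6, 2, 8, 7, 10, 11, 12, 13, 0, 9, 16, 5] = (0 15 9 7 2 14)(5 17)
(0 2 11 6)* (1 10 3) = [2, 10, 11, 1, 4, 5, 0, 7, 8, 9, 3, 6] = (0 2 11 6)(1 10 3)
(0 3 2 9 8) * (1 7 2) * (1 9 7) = [3, 1, 7, 9, 4, 5, 6, 2, 0, 8] = (0 3 9 8)(2 7)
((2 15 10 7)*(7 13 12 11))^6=[0, 1, 7, 3, 4, 5, 6, 11, 8, 9, 15, 12, 13, 10, 14, 2]=(2 7 11 12 13 10 15)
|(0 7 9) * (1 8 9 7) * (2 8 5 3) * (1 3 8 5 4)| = 6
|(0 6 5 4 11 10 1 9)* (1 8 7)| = 10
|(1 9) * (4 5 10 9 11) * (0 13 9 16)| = |(0 13 9 1 11 4 5 10 16)| = 9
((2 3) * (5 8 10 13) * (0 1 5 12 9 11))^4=(0 10 11 8 9 5 12 1 13)=[10, 13, 2, 3, 4, 12, 6, 7, 9, 5, 11, 8, 1, 0]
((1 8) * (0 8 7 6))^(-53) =(0 1 6 8 7) =[1, 6, 2, 3, 4, 5, 8, 0, 7]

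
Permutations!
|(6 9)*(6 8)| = 3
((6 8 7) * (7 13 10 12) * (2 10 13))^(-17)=[0, 1, 10, 3, 4, 5, 8, 6, 2, 9, 12, 11, 7, 13]=(13)(2 10 12 7 6 8)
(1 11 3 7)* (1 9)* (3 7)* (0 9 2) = (0 9 1 11 7 2) = [9, 11, 0, 3, 4, 5, 6, 2, 8, 1, 10, 7]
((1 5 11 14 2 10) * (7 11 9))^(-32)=(14)=[0, 1, 2, 3, 4, 5, 6, 7, 8, 9, 10, 11, 12, 13, 14]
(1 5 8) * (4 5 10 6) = (1 10 6 4 5 8) = [0, 10, 2, 3, 5, 8, 4, 7, 1, 9, 6]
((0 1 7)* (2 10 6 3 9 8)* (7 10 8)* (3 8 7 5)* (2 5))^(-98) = (0 10 8 3 2)(1 6 5 9 7) = [10, 6, 0, 2, 4, 9, 5, 1, 3, 7, 8]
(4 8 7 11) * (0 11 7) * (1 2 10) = (0 11 4 8)(1 2 10) = [11, 2, 10, 3, 8, 5, 6, 7, 0, 9, 1, 4]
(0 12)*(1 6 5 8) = (0 12)(1 6 5 8) = [12, 6, 2, 3, 4, 8, 5, 7, 1, 9, 10, 11, 0]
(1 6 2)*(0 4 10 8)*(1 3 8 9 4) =(0 1 6 2 3 8)(4 10 9) =[1, 6, 3, 8, 10, 5, 2, 7, 0, 4, 9]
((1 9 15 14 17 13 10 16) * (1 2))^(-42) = (1 14 10)(2 15 13)(9 17 16) = [0, 14, 15, 3, 4, 5, 6, 7, 8, 17, 1, 11, 12, 2, 10, 13, 9, 16]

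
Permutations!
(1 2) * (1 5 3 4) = [0, 2, 5, 4, 1, 3] = (1 2 5 3 4)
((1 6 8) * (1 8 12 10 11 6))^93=(6 12 10 11)=[0, 1, 2, 3, 4, 5, 12, 7, 8, 9, 11, 6, 10]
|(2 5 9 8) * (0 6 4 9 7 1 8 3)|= |(0 6 4 9 3)(1 8 2 5 7)|= 5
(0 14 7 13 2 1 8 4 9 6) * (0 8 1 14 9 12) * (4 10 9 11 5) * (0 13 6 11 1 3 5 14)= (0 1 3 5 4 12 13 2)(6 8 10 9 11 14 7)= [1, 3, 0, 5, 12, 4, 8, 6, 10, 11, 9, 14, 13, 2, 7]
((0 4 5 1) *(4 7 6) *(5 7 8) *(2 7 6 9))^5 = (0 8 5 1)(2 9 7)(4 6) = [8, 0, 9, 3, 6, 1, 4, 2, 5, 7]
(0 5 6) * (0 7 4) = (0 5 6 7 4) = [5, 1, 2, 3, 0, 6, 7, 4]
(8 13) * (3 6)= [0, 1, 2, 6, 4, 5, 3, 7, 13, 9, 10, 11, 12, 8]= (3 6)(8 13)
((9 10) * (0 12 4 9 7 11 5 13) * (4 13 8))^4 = [12, 1, 2, 3, 11, 10, 6, 4, 7, 5, 8, 9, 13, 0] = (0 12 13)(4 11 9 5 10 8 7)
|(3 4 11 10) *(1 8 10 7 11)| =10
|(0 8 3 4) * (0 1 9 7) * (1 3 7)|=|(0 8 7)(1 9)(3 4)|=6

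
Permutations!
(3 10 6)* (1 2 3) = (1 2 3 10 6) = [0, 2, 3, 10, 4, 5, 1, 7, 8, 9, 6]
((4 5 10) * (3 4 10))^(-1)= (10)(3 5 4)= [0, 1, 2, 5, 3, 4, 6, 7, 8, 9, 10]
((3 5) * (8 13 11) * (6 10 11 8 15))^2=(6 11)(10 15)=[0, 1, 2, 3, 4, 5, 11, 7, 8, 9, 15, 6, 12, 13, 14, 10]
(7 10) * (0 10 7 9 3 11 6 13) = (0 10 9 3 11 6 13) = [10, 1, 2, 11, 4, 5, 13, 7, 8, 3, 9, 6, 12, 0]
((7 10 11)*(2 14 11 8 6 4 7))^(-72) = (14)(4 8 7 6 10) = [0, 1, 2, 3, 8, 5, 10, 6, 7, 9, 4, 11, 12, 13, 14]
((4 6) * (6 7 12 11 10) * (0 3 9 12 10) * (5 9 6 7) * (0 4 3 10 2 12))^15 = (0 4 2)(3 6)(5 12 10)(7 9 11) = [4, 1, 0, 6, 2, 12, 3, 9, 8, 11, 5, 7, 10]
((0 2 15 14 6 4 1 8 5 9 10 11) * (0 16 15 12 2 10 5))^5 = [14, 16, 12, 3, 11, 9, 10, 7, 15, 5, 6, 4, 2, 13, 0, 8, 1] = (0 14)(1 16)(2 12)(4 11)(5 9)(6 10)(8 15)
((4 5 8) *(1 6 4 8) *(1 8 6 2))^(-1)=(1 2)(4 6 8 5)=[0, 2, 1, 3, 6, 4, 8, 7, 5]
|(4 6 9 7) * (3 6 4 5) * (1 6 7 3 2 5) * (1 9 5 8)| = 15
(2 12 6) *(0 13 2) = (0 13 2 12 6) = [13, 1, 12, 3, 4, 5, 0, 7, 8, 9, 10, 11, 6, 2]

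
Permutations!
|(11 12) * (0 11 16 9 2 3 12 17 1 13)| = 5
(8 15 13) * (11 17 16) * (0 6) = (0 6)(8 15 13)(11 17 16) = [6, 1, 2, 3, 4, 5, 0, 7, 15, 9, 10, 17, 12, 8, 14, 13, 11, 16]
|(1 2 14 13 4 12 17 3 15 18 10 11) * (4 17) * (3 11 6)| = |(1 2 14 13 17 11)(3 15 18 10 6)(4 12)| = 30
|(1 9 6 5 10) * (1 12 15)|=7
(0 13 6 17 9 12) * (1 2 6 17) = (0 13 17 9 12)(1 2 6) = [13, 2, 6, 3, 4, 5, 1, 7, 8, 12, 10, 11, 0, 17, 14, 15, 16, 9]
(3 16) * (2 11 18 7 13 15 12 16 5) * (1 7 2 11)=[0, 7, 1, 5, 4, 11, 6, 13, 8, 9, 10, 18, 16, 15, 14, 12, 3, 17, 2]=(1 7 13 15 12 16 3 5 11 18 2)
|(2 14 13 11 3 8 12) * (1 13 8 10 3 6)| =|(1 13 11 6)(2 14 8 12)(3 10)| =4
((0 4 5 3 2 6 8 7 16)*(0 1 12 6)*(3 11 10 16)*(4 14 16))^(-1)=[2, 16, 3, 7, 10, 4, 12, 8, 6, 9, 11, 5, 1, 13, 0, 15, 14]=(0 2 3 7 8 6 12 1 16 14)(4 10 11 5)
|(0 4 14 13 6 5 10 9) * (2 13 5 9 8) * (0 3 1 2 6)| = 12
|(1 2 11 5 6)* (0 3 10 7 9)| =5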